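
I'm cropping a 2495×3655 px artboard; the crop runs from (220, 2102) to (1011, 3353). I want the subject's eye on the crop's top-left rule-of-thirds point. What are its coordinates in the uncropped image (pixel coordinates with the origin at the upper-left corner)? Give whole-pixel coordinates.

(484, 2519)

Crop width = 1011 − 220 = 791 px; one third is 263.67 px.
Crop height = 3353 − 2102 = 1251 px; one third is 417.00 px.
The top-left point is one-third across and one-third down within the crop:
x = 220 + 1 × 263.67 ≈ 484; y = 2102 + 1 × 417.00 ≈ 2519.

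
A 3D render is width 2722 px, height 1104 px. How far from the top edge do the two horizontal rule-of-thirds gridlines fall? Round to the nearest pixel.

1104 / 3 = 368, so the horizontal lines sit at one and two thirds of 1104.

368 px and 736 px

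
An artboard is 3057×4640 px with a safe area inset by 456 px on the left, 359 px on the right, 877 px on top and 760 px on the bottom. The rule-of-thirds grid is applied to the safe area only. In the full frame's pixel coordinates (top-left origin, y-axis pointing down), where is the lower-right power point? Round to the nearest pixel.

x = 1951 px, y = 2879 px

Content width = 3057 − 456 − 359 = 2242 px; content height = 4640 − 877 − 760 = 3003 px.
Lower-right is two-thirds across and two-thirds down within the safe area.
x = 456 + 2 × 2242/3 = 456 + 1494.67 ≈ 1951
y = 877 + 2 × 3003/3 = 877 + 2002.00 ≈ 2879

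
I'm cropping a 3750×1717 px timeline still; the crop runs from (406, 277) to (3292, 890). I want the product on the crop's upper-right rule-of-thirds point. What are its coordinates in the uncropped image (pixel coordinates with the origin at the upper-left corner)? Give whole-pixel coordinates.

Crop width = 3292 − 406 = 2886 px; one third is 962.00 px.
Crop height = 890 − 277 = 613 px; one third is 204.33 px.
The upper-right point is two-thirds across and one-third down within the crop:
x = 406 + 2 × 962.00 ≈ 2330; y = 277 + 1 × 204.33 ≈ 481.

x = 2330 px, y = 481 px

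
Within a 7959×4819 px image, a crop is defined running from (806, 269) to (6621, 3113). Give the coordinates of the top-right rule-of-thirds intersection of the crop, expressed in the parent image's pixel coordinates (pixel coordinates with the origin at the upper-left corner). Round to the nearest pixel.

Crop width = 6621 − 806 = 5815 px; one third is 1938.33 px.
Crop height = 3113 − 269 = 2844 px; one third is 948.00 px.
The top-right point is two-thirds across and one-third down within the crop:
x = 806 + 2 × 1938.33 ≈ 4683; y = 269 + 1 × 948.00 ≈ 1217.

x = 4683 px, y = 1217 px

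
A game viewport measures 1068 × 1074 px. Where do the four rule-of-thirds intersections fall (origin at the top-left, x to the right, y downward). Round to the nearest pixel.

One third of 1068 is 356; one third of 1074 is 358.
Vertical third lines at x = 356 and x = 712; horizontal third lines at y = 358 and y = 716.

(356, 358), (712, 358), (356, 716), (712, 716)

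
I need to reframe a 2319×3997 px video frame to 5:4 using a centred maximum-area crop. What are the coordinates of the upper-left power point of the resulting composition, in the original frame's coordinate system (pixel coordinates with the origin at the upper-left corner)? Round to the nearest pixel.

x = 773 px, y = 1689 px

2319/3997 < 5/4, so the 5:4 crop keeps the full width 2319 and trims height to 2319 × 4/5 = 1855.20 px.
Top offset = (3997 − 1855.20)/2 = 1070.90 px; left offset = 0.
Upper-left is one-third across and one-third down within the crop:
x = 0.00 + 1 × 2319.00/3 ≈ 773; y = 1070.90 + 1 × 1855.20/3 ≈ 1689.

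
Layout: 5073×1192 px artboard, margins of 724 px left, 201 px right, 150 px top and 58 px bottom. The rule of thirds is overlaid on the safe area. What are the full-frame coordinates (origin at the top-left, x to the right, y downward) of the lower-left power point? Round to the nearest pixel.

(2107, 806)

Content width = 5073 − 724 − 201 = 4148 px; content height = 1192 − 150 − 58 = 984 px.
Lower-left is one-third across and two-thirds down within the safe area.
x = 724 + 1 × 4148/3 = 724 + 1382.67 ≈ 2107
y = 150 + 2 × 984/3 = 150 + 656.00 ≈ 806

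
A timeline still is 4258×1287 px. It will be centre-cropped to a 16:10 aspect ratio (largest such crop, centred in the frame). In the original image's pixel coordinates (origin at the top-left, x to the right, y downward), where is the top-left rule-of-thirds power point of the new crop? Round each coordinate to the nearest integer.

(1786, 429)

4258/1287 > 16/10, so the 16:10 crop keeps the full height 1287 and trims width to 1287 × 16/10 = 2059.20 px.
Left offset = (4258 − 2059.20)/2 = 1099.40 px; top offset = 0.
Top-left is one-third across and one-third down within the crop:
x = 1099.40 + 1 × 2059.20/3 ≈ 1786; y = 0.00 + 1 × 1287.00/3 ≈ 429.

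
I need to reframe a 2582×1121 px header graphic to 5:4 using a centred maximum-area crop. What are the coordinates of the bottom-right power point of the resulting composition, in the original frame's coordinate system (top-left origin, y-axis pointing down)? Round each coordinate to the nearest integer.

x = 1525 px, y = 747 px

2582/1121 > 5/4, so the 5:4 crop keeps the full height 1121 and trims width to 1121 × 5/4 = 1401.25 px.
Left offset = (2582 − 1401.25)/2 = 590.38 px; top offset = 0.
Bottom-right is two-thirds across and two-thirds down within the crop:
x = 590.38 + 2 × 1401.25/3 ≈ 1525; y = 0.00 + 2 × 1121.00/3 ≈ 747.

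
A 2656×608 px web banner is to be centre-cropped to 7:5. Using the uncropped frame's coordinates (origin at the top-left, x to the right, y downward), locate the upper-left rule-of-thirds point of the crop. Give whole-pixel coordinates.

2656/608 > 7/5, so the 7:5 crop keeps the full height 608 and trims width to 608 × 7/5 = 851.20 px.
Left offset = (2656 − 851.20)/2 = 902.40 px; top offset = 0.
Upper-left is one-third across and one-third down within the crop:
x = 902.40 + 1 × 851.20/3 ≈ 1186; y = 0.00 + 1 × 608.00/3 ≈ 203.

(1186, 203)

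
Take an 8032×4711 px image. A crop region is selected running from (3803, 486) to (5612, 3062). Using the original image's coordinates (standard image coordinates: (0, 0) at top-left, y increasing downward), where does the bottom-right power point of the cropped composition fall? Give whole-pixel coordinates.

x = 5009 px, y = 2203 px

Crop width = 5612 − 3803 = 1809 px; one third is 603.00 px.
Crop height = 3062 − 486 = 2576 px; one third is 858.67 px.
The bottom-right point is two-thirds across and two-thirds down within the crop:
x = 3803 + 2 × 603.00 ≈ 5009; y = 486 + 2 × 858.67 ≈ 2203.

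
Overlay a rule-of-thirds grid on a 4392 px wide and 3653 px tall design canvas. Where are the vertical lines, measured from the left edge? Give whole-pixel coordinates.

1464 px and 2928 px

4392 / 3 = 1464, so the vertical lines sit at one and two thirds of 4392.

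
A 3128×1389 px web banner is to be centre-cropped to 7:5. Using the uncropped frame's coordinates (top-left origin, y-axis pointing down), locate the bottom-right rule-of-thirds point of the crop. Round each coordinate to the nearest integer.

3128/1389 > 7/5, so the 7:5 crop keeps the full height 1389 and trims width to 1389 × 7/5 = 1944.60 px.
Left offset = (3128 − 1944.60)/2 = 591.70 px; top offset = 0.
Bottom-right is two-thirds across and two-thirds down within the crop:
x = 591.70 + 2 × 1944.60/3 ≈ 1888; y = 0.00 + 2 × 1389.00/3 ≈ 926.

x = 1888 px, y = 926 px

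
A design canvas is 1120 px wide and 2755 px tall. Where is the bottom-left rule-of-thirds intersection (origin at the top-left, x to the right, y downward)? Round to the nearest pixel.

(373, 1837)

The bottom-left point sits one-third of the way across and two-thirds of the way down.
x = 1 × 1120/3 ≈ 373; y = 2 × 2755/3 ≈ 1837.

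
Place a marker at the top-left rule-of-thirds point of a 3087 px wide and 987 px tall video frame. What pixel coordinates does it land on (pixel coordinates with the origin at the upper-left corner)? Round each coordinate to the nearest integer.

x = 1029 px, y = 329 px

The top-left point sits one-third of the way across and one-third of the way down.
x = 1 × 3087/3 ≈ 1029; y = 1 × 987/3 ≈ 329.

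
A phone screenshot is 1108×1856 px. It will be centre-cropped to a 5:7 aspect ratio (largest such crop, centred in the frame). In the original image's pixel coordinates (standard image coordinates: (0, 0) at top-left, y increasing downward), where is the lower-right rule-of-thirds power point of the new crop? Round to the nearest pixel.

1108/1856 < 5/7, so the 5:7 crop keeps the full width 1108 and trims height to 1108 × 7/5 = 1551.20 px.
Top offset = (1856 − 1551.20)/2 = 152.40 px; left offset = 0.
Lower-right is two-thirds across and two-thirds down within the crop:
x = 0.00 + 2 × 1108.00/3 ≈ 739; y = 152.40 + 2 × 1551.20/3 ≈ 1187.

(739, 1187)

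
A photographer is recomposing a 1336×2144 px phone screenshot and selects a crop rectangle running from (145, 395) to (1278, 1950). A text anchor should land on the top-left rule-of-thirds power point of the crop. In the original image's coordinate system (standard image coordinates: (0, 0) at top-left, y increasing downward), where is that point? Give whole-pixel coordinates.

Crop width = 1278 − 145 = 1133 px; one third is 377.67 px.
Crop height = 1950 − 395 = 1555 px; one third is 518.33 px.
The top-left point is one-third across and one-third down within the crop:
x = 145 + 1 × 377.67 ≈ 523; y = 395 + 1 × 518.33 ≈ 913.

x = 523 px, y = 913 px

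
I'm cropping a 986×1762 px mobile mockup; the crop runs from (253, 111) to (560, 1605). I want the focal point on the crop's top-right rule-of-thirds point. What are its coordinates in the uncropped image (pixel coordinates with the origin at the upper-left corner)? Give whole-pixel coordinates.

x = 458 px, y = 609 px

Crop width = 560 − 253 = 307 px; one third is 102.33 px.
Crop height = 1605 − 111 = 1494 px; one third is 498.00 px.
The top-right point is two-thirds across and one-third down within the crop:
x = 253 + 2 × 102.33 ≈ 458; y = 111 + 1 × 498.00 ≈ 609.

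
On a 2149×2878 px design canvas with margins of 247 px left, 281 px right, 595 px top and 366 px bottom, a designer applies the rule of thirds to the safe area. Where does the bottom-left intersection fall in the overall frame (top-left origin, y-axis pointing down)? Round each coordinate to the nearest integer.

Content width = 2149 − 247 − 281 = 1621 px; content height = 2878 − 595 − 366 = 1917 px.
Bottom-left is one-third across and two-thirds down within the safe area.
x = 247 + 1 × 1621/3 = 247 + 540.33 ≈ 787
y = 595 + 2 × 1917/3 = 595 + 1278.00 ≈ 1873

(787, 1873)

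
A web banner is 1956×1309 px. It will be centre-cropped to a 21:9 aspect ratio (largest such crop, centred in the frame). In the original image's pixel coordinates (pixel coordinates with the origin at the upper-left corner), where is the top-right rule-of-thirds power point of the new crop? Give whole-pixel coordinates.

x = 1304 px, y = 515 px

1956/1309 < 21/9, so the 21:9 crop keeps the full width 1956 and trims height to 1956 × 9/21 = 838.29 px.
Top offset = (1309 − 838.29)/2 = 235.36 px; left offset = 0.
Top-right is two-thirds across and one-third down within the crop:
x = 0.00 + 2 × 1956.00/3 ≈ 1304; y = 235.36 + 1 × 838.29/3 ≈ 515.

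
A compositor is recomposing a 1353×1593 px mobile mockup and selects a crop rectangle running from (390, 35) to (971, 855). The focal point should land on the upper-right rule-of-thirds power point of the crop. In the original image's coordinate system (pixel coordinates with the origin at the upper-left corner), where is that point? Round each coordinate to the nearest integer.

x = 777 px, y = 308 px

Crop width = 971 − 390 = 581 px; one third is 193.67 px.
Crop height = 855 − 35 = 820 px; one third is 273.33 px.
The upper-right point is two-thirds across and one-third down within the crop:
x = 390 + 2 × 193.67 ≈ 777; y = 35 + 1 × 273.33 ≈ 308.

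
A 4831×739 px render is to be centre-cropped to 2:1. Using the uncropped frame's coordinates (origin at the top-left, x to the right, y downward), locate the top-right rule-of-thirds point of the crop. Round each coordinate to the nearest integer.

4831/739 > 2/1, so the 2:1 crop keeps the full height 739 and trims width to 739 × 2/1 = 1478.00 px.
Left offset = (4831 − 1478.00)/2 = 1676.50 px; top offset = 0.
Top-right is two-thirds across and one-third down within the crop:
x = 1676.50 + 2 × 1478.00/3 ≈ 2662; y = 0.00 + 1 × 739.00/3 ≈ 246.

x = 2662 px, y = 246 px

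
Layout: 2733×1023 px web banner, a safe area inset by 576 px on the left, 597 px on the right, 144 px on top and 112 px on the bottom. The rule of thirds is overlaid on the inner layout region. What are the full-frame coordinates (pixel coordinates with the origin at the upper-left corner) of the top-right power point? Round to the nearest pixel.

Content width = 2733 − 576 − 597 = 1560 px; content height = 1023 − 144 − 112 = 767 px.
Top-right is two-thirds across and one-third down within the inner layout region.
x = 576 + 2 × 1560/3 = 576 + 1040.00 ≈ 1616
y = 144 + 1 × 767/3 = 144 + 255.67 ≈ 400

(1616, 400)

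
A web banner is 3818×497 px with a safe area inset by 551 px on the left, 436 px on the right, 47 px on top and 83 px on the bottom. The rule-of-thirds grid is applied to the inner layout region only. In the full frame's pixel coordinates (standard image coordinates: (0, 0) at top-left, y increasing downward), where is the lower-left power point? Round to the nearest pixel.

(1495, 292)

Content width = 3818 − 551 − 436 = 2831 px; content height = 497 − 47 − 83 = 367 px.
Lower-left is one-third across and two-thirds down within the inner layout region.
x = 551 + 1 × 2831/3 = 551 + 943.67 ≈ 1495
y = 47 + 2 × 367/3 = 47 + 244.67 ≈ 292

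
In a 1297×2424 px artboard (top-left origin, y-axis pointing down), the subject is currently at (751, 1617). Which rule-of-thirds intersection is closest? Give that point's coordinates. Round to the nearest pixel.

Third lines: x ∈ {432, 865}, y ∈ {808, 1616}.
751 is closer to x = 865; 1617 is closer to y = 1616.
So the nearest intersection is the lower-right power point.

(865, 1616)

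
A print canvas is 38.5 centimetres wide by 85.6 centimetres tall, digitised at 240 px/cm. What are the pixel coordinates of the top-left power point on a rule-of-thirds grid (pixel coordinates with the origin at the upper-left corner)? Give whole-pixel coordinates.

(3080, 6848)

In pixels the canvas is 38.5 × 240 = 9240 wide and 85.6 × 240 = 20544 tall.
The top-left point is one-third across and one-third down:
x = 1 × 9240/3 ≈ 3080; y = 1 × 20544/3 ≈ 6848.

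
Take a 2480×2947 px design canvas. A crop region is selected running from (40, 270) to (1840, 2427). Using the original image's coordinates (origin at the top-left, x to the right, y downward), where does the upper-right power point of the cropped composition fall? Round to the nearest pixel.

x = 1240 px, y = 989 px

Crop width = 1840 − 40 = 1800 px; one third is 600.00 px.
Crop height = 2427 − 270 = 2157 px; one third is 719.00 px.
The upper-right point is two-thirds across and one-third down within the crop:
x = 40 + 2 × 600.00 ≈ 1240; y = 270 + 1 × 719.00 ≈ 989.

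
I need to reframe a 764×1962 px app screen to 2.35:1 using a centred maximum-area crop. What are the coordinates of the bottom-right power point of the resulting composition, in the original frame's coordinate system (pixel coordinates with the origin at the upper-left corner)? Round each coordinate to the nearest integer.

764/1962 < 2.35/1, so the 2.35:1 crop keeps the full width 764 and trims height to 764 × 1/2.35 = 325.11 px.
Top offset = (1962 − 325.11)/2 = 818.45 px; left offset = 0.
Bottom-right is two-thirds across and two-thirds down within the crop:
x = 0.00 + 2 × 764.00/3 ≈ 509; y = 818.45 + 2 × 325.11/3 ≈ 1035.

(509, 1035)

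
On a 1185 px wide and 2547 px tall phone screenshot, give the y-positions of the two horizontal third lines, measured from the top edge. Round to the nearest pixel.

2547 / 3 = 849, so the horizontal lines sit at one and two thirds of 2547.

y = 849 px and y = 1698 px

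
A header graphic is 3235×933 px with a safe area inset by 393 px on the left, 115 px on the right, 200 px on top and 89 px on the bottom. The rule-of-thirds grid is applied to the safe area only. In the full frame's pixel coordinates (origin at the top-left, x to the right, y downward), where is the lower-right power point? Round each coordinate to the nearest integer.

x = 2211 px, y = 629 px

Content width = 3235 − 393 − 115 = 2727 px; content height = 933 − 200 − 89 = 644 px.
Lower-right is two-thirds across and two-thirds down within the safe area.
x = 393 + 2 × 2727/3 = 393 + 1818.00 ≈ 2211
y = 200 + 2 × 644/3 = 200 + 429.33 ≈ 629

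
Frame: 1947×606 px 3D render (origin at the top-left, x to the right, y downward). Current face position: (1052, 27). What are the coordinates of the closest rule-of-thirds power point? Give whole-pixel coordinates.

(1298, 202)

Third lines: x ∈ {649, 1298}, y ∈ {202, 404}.
1052 is closer to x = 1298; 27 is closer to y = 202.
So the nearest intersection is the upper-right power point.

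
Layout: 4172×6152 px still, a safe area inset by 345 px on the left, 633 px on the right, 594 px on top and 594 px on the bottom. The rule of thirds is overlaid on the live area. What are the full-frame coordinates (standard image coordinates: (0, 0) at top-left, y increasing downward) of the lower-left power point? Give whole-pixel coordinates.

(1410, 3903)

Content width = 4172 − 345 − 633 = 3194 px; content height = 6152 − 594 − 594 = 4964 px.
Lower-left is one-third across and two-thirds down within the live area.
x = 345 + 1 × 3194/3 = 345 + 1064.67 ≈ 1410
y = 594 + 2 × 4964/3 = 594 + 3309.33 ≈ 3903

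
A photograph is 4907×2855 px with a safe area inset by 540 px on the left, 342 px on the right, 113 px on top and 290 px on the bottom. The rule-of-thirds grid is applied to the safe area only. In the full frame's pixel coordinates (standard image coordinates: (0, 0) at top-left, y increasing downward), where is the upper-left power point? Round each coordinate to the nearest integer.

x = 1882 px, y = 930 px

Content width = 4907 − 540 − 342 = 4025 px; content height = 2855 − 113 − 290 = 2452 px.
Upper-left is one-third across and one-third down within the safe area.
x = 540 + 1 × 4025/3 = 540 + 1341.67 ≈ 1882
y = 113 + 1 × 2452/3 = 113 + 817.33 ≈ 930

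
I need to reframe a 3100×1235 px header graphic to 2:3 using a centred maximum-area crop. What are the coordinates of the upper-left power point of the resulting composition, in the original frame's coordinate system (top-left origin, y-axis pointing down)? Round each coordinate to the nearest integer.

(1413, 412)

3100/1235 > 2/3, so the 2:3 crop keeps the full height 1235 and trims width to 1235 × 2/3 = 823.33 px.
Left offset = (3100 − 823.33)/2 = 1138.33 px; top offset = 0.
Upper-left is one-third across and one-third down within the crop:
x = 1138.33 + 1 × 823.33/3 ≈ 1413; y = 0.00 + 1 × 1235.00/3 ≈ 412.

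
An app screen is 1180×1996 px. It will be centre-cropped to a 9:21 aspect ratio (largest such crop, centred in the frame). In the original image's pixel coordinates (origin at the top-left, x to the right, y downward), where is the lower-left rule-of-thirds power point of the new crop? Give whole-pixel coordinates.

1180/1996 > 9/21, so the 9:21 crop keeps the full height 1996 and trims width to 1996 × 9/21 = 855.43 px.
Left offset = (1180 − 855.43)/2 = 162.29 px; top offset = 0.
Lower-left is one-third across and two-thirds down within the crop:
x = 162.29 + 1 × 855.43/3 ≈ 447; y = 0.00 + 2 × 1996.00/3 ≈ 1331.

(447, 1331)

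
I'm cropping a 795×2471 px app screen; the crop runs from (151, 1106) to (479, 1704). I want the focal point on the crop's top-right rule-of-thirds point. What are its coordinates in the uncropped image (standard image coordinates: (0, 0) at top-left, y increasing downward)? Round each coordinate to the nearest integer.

Crop width = 479 − 151 = 328 px; one third is 109.33 px.
Crop height = 1704 − 1106 = 598 px; one third is 199.33 px.
The top-right point is two-thirds across and one-third down within the crop:
x = 151 + 2 × 109.33 ≈ 370; y = 1106 + 1 × 199.33 ≈ 1305.

x = 370 px, y = 1305 px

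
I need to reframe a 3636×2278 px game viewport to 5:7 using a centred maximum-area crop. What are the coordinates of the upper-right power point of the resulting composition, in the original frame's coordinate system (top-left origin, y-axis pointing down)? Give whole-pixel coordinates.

x = 2089 px, y = 759 px

3636/2278 > 5/7, so the 5:7 crop keeps the full height 2278 and trims width to 2278 × 5/7 = 1627.14 px.
Left offset = (3636 − 1627.14)/2 = 1004.43 px; top offset = 0.
Upper-right is two-thirds across and one-third down within the crop:
x = 1004.43 + 2 × 1627.14/3 ≈ 2089; y = 0.00 + 1 × 2278.00/3 ≈ 759.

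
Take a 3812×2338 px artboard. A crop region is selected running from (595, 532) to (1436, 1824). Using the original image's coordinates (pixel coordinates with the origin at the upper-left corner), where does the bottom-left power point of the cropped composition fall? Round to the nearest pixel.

Crop width = 1436 − 595 = 841 px; one third is 280.33 px.
Crop height = 1824 − 532 = 1292 px; one third is 430.67 px.
The bottom-left point is one-third across and two-thirds down within the crop:
x = 595 + 1 × 280.33 ≈ 875; y = 532 + 2 × 430.67 ≈ 1393.

(875, 1393)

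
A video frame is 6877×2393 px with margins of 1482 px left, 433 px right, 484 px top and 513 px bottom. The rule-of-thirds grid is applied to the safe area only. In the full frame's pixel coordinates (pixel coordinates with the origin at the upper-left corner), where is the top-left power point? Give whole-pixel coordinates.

(3136, 949)

Content width = 6877 − 1482 − 433 = 4962 px; content height = 2393 − 484 − 513 = 1396 px.
Top-left is one-third across and one-third down within the safe area.
x = 1482 + 1 × 4962/3 = 1482 + 1654.00 ≈ 3136
y = 484 + 1 × 1396/3 = 484 + 465.33 ≈ 949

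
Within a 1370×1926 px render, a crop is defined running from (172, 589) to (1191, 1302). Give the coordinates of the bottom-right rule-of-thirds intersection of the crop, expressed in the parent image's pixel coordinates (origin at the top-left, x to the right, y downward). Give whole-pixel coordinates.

(851, 1064)

Crop width = 1191 − 172 = 1019 px; one third is 339.67 px.
Crop height = 1302 − 589 = 713 px; one third is 237.67 px.
The bottom-right point is two-thirds across and two-thirds down within the crop:
x = 172 + 2 × 339.67 ≈ 851; y = 589 + 2 × 237.67 ≈ 1064.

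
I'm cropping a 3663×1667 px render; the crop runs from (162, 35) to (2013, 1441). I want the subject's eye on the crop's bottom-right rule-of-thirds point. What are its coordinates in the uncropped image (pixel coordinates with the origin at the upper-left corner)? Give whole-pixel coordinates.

(1396, 972)

Crop width = 2013 − 162 = 1851 px; one third is 617.00 px.
Crop height = 1441 − 35 = 1406 px; one third is 468.67 px.
The bottom-right point is two-thirds across and two-thirds down within the crop:
x = 162 + 2 × 617.00 ≈ 1396; y = 35 + 2 × 468.67 ≈ 972.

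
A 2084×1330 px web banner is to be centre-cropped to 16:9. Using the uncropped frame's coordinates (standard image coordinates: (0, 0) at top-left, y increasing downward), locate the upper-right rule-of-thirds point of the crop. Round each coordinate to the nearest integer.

(1389, 470)

2084/1330 < 16/9, so the 16:9 crop keeps the full width 2084 and trims height to 2084 × 9/16 = 1172.25 px.
Top offset = (1330 − 1172.25)/2 = 78.88 px; left offset = 0.
Upper-right is two-thirds across and one-third down within the crop:
x = 0.00 + 2 × 2084.00/3 ≈ 1389; y = 78.88 + 1 × 1172.25/3 ≈ 470.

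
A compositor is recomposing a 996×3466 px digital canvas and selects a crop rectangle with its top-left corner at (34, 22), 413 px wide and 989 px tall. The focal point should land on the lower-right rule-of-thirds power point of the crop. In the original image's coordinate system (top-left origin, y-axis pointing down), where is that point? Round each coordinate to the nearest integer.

One third of the crop width 413 is 137.67 px.
One third of the crop height 989 is 329.67 px.
The lower-right point is two-thirds across and two-thirds down within the crop:
x = 34 + 2 × 137.67 ≈ 309; y = 22 + 2 × 329.67 ≈ 681.

x = 309 px, y = 681 px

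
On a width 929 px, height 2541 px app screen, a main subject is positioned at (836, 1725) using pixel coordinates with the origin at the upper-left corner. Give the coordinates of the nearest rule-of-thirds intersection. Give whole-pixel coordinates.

(619, 1694)

Third lines: x ∈ {310, 619}, y ∈ {847, 1694}.
836 is closer to x = 619; 1725 is closer to y = 1694.
So the nearest intersection is the lower-right power point.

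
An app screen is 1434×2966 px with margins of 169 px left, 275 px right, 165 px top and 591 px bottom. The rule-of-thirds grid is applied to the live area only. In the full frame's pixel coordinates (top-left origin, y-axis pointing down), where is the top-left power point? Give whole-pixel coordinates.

x = 499 px, y = 902 px

Content width = 1434 − 169 − 275 = 990 px; content height = 2966 − 165 − 591 = 2210 px.
Top-left is one-third across and one-third down within the live area.
x = 169 + 1 × 990/3 = 169 + 330.00 ≈ 499
y = 165 + 1 × 2210/3 = 165 + 736.67 ≈ 902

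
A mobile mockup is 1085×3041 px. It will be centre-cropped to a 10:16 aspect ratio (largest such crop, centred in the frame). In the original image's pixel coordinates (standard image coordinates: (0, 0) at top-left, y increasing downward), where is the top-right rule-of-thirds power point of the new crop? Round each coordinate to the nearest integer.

(723, 1231)

1085/3041 < 10/16, so the 10:16 crop keeps the full width 1085 and trims height to 1085 × 16/10 = 1736.00 px.
Top offset = (3041 − 1736.00)/2 = 652.50 px; left offset = 0.
Top-right is two-thirds across and one-third down within the crop:
x = 0.00 + 2 × 1085.00/3 ≈ 723; y = 652.50 + 1 × 1736.00/3 ≈ 1231.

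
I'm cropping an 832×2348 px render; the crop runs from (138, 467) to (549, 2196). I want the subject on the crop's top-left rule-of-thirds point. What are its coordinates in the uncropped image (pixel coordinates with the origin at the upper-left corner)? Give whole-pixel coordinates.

Crop width = 549 − 138 = 411 px; one third is 137.00 px.
Crop height = 2196 − 467 = 1729 px; one third is 576.33 px.
The top-left point is one-third across and one-third down within the crop:
x = 138 + 1 × 137.00 ≈ 275; y = 467 + 1 × 576.33 ≈ 1043.

x = 275 px, y = 1043 px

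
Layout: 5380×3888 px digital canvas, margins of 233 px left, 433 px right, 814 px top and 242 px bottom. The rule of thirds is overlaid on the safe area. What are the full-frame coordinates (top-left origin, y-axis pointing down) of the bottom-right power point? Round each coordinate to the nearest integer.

Content width = 5380 − 233 − 433 = 4714 px; content height = 3888 − 814 − 242 = 2832 px.
Bottom-right is two-thirds across and two-thirds down within the safe area.
x = 233 + 2 × 4714/3 = 233 + 3142.67 ≈ 3376
y = 814 + 2 × 2832/3 = 814 + 1888.00 ≈ 2702

x = 3376 px, y = 2702 px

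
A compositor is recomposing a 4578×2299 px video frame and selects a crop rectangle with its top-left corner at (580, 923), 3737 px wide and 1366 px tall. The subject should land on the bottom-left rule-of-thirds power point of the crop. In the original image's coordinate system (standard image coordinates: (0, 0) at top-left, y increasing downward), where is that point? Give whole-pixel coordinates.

x = 1826 px, y = 1834 px

One third of the crop width 3737 is 1245.67 px.
One third of the crop height 1366 is 455.33 px.
The bottom-left point is one-third across and two-thirds down within the crop:
x = 580 + 1 × 1245.67 ≈ 1826; y = 923 + 2 × 455.33 ≈ 1834.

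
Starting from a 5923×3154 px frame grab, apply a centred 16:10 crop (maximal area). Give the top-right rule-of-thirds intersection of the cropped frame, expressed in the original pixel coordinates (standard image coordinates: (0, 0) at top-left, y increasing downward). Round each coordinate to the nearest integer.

(3803, 1051)

5923/3154 > 16/10, so the 16:10 crop keeps the full height 3154 and trims width to 3154 × 16/10 = 5046.40 px.
Left offset = (5923 − 5046.40)/2 = 438.30 px; top offset = 0.
Top-right is two-thirds across and one-third down within the crop:
x = 438.30 + 2 × 5046.40/3 ≈ 3803; y = 0.00 + 1 × 3154.00/3 ≈ 1051.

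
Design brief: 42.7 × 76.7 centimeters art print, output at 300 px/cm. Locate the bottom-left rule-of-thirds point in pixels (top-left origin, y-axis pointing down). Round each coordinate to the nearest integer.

x = 4270 px, y = 15340 px

In pixels the canvas is 42.7 × 300 = 12810 wide and 76.7 × 300 = 23010 tall.
The bottom-left point is one-third across and two-thirds down:
x = 1 × 12810/3 ≈ 4270; y = 2 × 23010/3 ≈ 15340.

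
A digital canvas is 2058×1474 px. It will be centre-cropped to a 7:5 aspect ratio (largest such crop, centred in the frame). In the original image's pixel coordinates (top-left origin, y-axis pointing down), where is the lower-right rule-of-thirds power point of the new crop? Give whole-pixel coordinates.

(1372, 982)

2058/1474 < 7/5, so the 7:5 crop keeps the full width 2058 and trims height to 2058 × 5/7 = 1470.00 px.
Top offset = (1474 − 1470.00)/2 = 2.00 px; left offset = 0.
Lower-right is two-thirds across and two-thirds down within the crop:
x = 0.00 + 2 × 2058.00/3 ≈ 1372; y = 2.00 + 2 × 1470.00/3 ≈ 982.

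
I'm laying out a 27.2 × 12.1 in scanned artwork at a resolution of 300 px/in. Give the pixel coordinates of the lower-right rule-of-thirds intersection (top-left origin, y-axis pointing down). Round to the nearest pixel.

x = 5440 px, y = 2420 px

In pixels the canvas is 27.2 × 300 = 8160 wide and 12.1 × 300 = 3630 tall.
The lower-right point is two-thirds across and two-thirds down:
x = 2 × 8160/3 ≈ 5440; y = 2 × 3630/3 ≈ 2420.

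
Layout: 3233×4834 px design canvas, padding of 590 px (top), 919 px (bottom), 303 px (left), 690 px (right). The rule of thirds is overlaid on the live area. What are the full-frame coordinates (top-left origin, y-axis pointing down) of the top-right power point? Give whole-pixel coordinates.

Content width = 3233 − 303 − 690 = 2240 px; content height = 4834 − 590 − 919 = 3325 px.
Top-right is two-thirds across and one-third down within the live area.
x = 303 + 2 × 2240/3 = 303 + 1493.33 ≈ 1796
y = 590 + 1 × 3325/3 = 590 + 1108.33 ≈ 1698

(1796, 1698)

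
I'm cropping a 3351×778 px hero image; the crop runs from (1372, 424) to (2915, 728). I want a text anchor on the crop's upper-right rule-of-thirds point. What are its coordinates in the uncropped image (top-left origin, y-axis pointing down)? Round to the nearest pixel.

(2401, 525)

Crop width = 2915 − 1372 = 1543 px; one third is 514.33 px.
Crop height = 728 − 424 = 304 px; one third is 101.33 px.
The upper-right point is two-thirds across and one-third down within the crop:
x = 1372 + 2 × 514.33 ≈ 2401; y = 424 + 1 × 101.33 ≈ 525.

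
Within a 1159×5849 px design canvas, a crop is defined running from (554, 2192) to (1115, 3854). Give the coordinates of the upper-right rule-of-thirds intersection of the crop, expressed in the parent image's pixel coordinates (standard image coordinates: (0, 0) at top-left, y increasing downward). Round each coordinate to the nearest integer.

Crop width = 1115 − 554 = 561 px; one third is 187.00 px.
Crop height = 3854 − 2192 = 1662 px; one third is 554.00 px.
The upper-right point is two-thirds across and one-third down within the crop:
x = 554 + 2 × 187.00 ≈ 928; y = 2192 + 1 × 554.00 ≈ 2746.

x = 928 px, y = 2746 px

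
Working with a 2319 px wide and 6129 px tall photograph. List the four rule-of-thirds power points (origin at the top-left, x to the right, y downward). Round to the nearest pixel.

One third of 2319 is 773; one third of 6129 is 2043.
Vertical third lines at x = 773 and x = 1546; horizontal third lines at y = 2043 and y = 4086.

(773, 2043), (1546, 2043), (773, 4086), (1546, 4086)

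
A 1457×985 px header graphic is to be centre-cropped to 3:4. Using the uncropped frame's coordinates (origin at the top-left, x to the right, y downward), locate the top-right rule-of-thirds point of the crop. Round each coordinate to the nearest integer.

1457/985 > 3/4, so the 3:4 crop keeps the full height 985 and trims width to 985 × 3/4 = 738.75 px.
Left offset = (1457 − 738.75)/2 = 359.12 px; top offset = 0.
Top-right is two-thirds across and one-third down within the crop:
x = 359.12 + 2 × 738.75/3 ≈ 852; y = 0.00 + 1 × 985.00/3 ≈ 328.

(852, 328)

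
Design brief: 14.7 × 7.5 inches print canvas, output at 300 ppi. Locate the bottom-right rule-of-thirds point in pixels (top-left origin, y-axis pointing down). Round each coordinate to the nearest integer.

x = 2940 px, y = 1500 px

In pixels the canvas is 14.7 × 300 = 4410 wide and 7.5 × 300 = 2250 tall.
The bottom-right point is two-thirds across and two-thirds down:
x = 2 × 4410/3 ≈ 2940; y = 2 × 2250/3 ≈ 1500.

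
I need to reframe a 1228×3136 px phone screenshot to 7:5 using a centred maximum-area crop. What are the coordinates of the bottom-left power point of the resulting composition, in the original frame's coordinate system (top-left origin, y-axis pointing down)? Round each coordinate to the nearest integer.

x = 409 px, y = 1714 px

1228/3136 < 7/5, so the 7:5 crop keeps the full width 1228 and trims height to 1228 × 5/7 = 877.14 px.
Top offset = (3136 − 877.14)/2 = 1129.43 px; left offset = 0.
Bottom-left is one-third across and two-thirds down within the crop:
x = 0.00 + 1 × 1228.00/3 ≈ 409; y = 1129.43 + 2 × 877.14/3 ≈ 1714.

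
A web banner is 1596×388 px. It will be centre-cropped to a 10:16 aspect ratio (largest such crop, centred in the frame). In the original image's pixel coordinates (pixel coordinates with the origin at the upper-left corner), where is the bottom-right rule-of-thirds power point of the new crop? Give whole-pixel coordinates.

1596/388 > 10/16, so the 10:16 crop keeps the full height 388 and trims width to 388 × 10/16 = 242.50 px.
Left offset = (1596 − 242.50)/2 = 676.75 px; top offset = 0.
Bottom-right is two-thirds across and two-thirds down within the crop:
x = 676.75 + 2 × 242.50/3 ≈ 838; y = 0.00 + 2 × 388.00/3 ≈ 259.

(838, 259)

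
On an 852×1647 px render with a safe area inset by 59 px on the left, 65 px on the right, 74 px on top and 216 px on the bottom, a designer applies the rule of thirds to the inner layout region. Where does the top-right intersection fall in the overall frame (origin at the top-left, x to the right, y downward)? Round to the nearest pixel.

(544, 526)

Content width = 852 − 59 − 65 = 728 px; content height = 1647 − 74 − 216 = 1357 px.
Top-right is two-thirds across and one-third down within the inner layout region.
x = 59 + 2 × 728/3 = 59 + 485.33 ≈ 544
y = 74 + 1 × 1357/3 = 74 + 452.33 ≈ 526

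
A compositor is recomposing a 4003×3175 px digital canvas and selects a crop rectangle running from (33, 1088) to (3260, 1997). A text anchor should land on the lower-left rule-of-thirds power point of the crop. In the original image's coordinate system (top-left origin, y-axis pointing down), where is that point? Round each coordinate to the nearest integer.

x = 1109 px, y = 1694 px

Crop width = 3260 − 33 = 3227 px; one third is 1075.67 px.
Crop height = 1997 − 1088 = 909 px; one third is 303.00 px.
The lower-left point is one-third across and two-thirds down within the crop:
x = 33 + 1 × 1075.67 ≈ 1109; y = 1088 + 2 × 303.00 ≈ 1694.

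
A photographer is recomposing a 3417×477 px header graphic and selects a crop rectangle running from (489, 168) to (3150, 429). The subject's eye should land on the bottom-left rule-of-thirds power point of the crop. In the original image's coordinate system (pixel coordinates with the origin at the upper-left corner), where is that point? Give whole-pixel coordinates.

Crop width = 3150 − 489 = 2661 px; one third is 887.00 px.
Crop height = 429 − 168 = 261 px; one third is 87.00 px.
The bottom-left point is one-third across and two-thirds down within the crop:
x = 489 + 1 × 887.00 ≈ 1376; y = 168 + 2 × 87.00 ≈ 342.

(1376, 342)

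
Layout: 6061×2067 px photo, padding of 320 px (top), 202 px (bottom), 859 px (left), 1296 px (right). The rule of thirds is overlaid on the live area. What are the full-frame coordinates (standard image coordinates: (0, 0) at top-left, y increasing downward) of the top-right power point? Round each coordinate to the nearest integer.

Content width = 6061 − 859 − 1296 = 3906 px; content height = 2067 − 320 − 202 = 1545 px.
Top-right is two-thirds across and one-third down within the live area.
x = 859 + 2 × 3906/3 = 859 + 2604.00 ≈ 3463
y = 320 + 1 × 1545/3 = 320 + 515.00 ≈ 835

x = 3463 px, y = 835 px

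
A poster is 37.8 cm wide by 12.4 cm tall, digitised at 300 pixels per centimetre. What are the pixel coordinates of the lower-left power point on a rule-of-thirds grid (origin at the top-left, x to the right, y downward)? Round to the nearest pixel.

(3780, 2480)

In pixels the canvas is 37.8 × 300 = 11340 wide and 12.4 × 300 = 3720 tall.
The lower-left point is one-third across and two-thirds down:
x = 1 × 11340/3 ≈ 3780; y = 2 × 3720/3 ≈ 2480.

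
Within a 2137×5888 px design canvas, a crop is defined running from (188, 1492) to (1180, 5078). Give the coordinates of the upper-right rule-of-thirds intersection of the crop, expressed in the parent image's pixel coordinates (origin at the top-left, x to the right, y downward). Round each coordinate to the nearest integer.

(849, 2687)

Crop width = 1180 − 188 = 992 px; one third is 330.67 px.
Crop height = 5078 − 1492 = 3586 px; one third is 1195.33 px.
The upper-right point is two-thirds across and one-third down within the crop:
x = 188 + 2 × 330.67 ≈ 849; y = 1492 + 1 × 1195.33 ≈ 2687.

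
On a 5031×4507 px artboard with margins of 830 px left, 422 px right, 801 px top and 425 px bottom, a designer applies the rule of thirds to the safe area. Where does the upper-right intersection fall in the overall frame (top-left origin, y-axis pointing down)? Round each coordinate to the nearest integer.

Content width = 5031 − 830 − 422 = 3779 px; content height = 4507 − 801 − 425 = 3281 px.
Upper-right is two-thirds across and one-third down within the safe area.
x = 830 + 2 × 3779/3 = 830 + 2519.33 ≈ 3349
y = 801 + 1 × 3281/3 = 801 + 1093.67 ≈ 1895

x = 3349 px, y = 1895 px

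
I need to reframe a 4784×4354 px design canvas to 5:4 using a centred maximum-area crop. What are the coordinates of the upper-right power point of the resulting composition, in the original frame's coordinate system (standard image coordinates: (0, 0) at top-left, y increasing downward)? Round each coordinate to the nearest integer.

4784/4354 < 5/4, so the 5:4 crop keeps the full width 4784 and trims height to 4784 × 4/5 = 3827.20 px.
Top offset = (4354 − 3827.20)/2 = 263.40 px; left offset = 0.
Upper-right is two-thirds across and one-third down within the crop:
x = 0.00 + 2 × 4784.00/3 ≈ 3189; y = 263.40 + 1 × 3827.20/3 ≈ 1539.

x = 3189 px, y = 1539 px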